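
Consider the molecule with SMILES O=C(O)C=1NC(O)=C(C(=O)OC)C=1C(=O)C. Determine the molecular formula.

C9H9NO6

Walk through each heavy atom and fill implicit hydrogens from standard valence (C 4, N 3, O 2, S 2, halogen 1):
  atom 1: O, bond orders sum to 2 (valence 2) → 0 H
  atom 2: C, bond orders sum to 4 (valence 4) → 0 H
  atom 3: O, bond orders sum to 1 (valence 2) → 1 H
  atom 4: C, bond orders sum to 4 (valence 4) → 0 H
  atom 5: N, bond orders sum to 2 (valence 3) → 1 H
  atom 6: C, bond orders sum to 4 (valence 4) → 0 H
  atom 7: O, bond orders sum to 1 (valence 2) → 1 H
  atom 8: C, bond orders sum to 4 (valence 4) → 0 H
  atom 9: C, bond orders sum to 4 (valence 4) → 0 H
  atom 10: O, bond orders sum to 2 (valence 2) → 0 H
  atom 11: O, bond orders sum to 2 (valence 2) → 0 H
  atom 12: C, bond orders sum to 1 (valence 4) → 3 H
  atom 13: C, bond orders sum to 4 (valence 4) → 0 H
  atom 14: C, bond orders sum to 4 (valence 4) → 0 H
  atom 15: O, bond orders sum to 2 (valence 2) → 0 H
  atom 16: C, bond orders sum to 1 (valence 4) → 3 H
Totals → C:9, H:9, N:1, O:6.
In Hill order: C9H9NO6.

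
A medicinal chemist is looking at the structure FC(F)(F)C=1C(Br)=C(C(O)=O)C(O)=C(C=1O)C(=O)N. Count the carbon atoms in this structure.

Count every carbon token in the SMILES (each C, including those in ring-closure positions and inside branches).
Carbon count: 9.

9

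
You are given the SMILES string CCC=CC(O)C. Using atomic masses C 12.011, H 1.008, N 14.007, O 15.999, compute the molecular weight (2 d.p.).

100.16 g/mol

First, the molecular formula is C6H12O (counting implicit H from valence).
  C: 6 × 12.011 = 72.066
  H: 12 × 1.008 = 12.096
  O: 1 × 15.999 = 15.999
Sum: 6×12.011 + 12×1.008 + 1×15.999 = 100.161 → 100.16 g/mol.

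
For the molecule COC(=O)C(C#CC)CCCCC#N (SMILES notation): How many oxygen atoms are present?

2

Scan the SMILES for O atoms (remember two-letter symbols like Cl and Br are single atoms).
Oxygen count: 2.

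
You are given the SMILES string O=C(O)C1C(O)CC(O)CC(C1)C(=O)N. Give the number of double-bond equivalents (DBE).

Degree of unsaturation = (number of rings) + (number of π bonds).
Ring closures in the SMILES: 1.
π bonds: 2 double bonds (each 1 DoU) → 2 DoU from unsaturation.
Total DoU = 1 + 2 = 3.

3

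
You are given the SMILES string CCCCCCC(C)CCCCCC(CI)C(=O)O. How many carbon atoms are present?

16

Count every carbon token in the SMILES (each C, including those in ring-closure positions and inside branches).
Carbon count: 16.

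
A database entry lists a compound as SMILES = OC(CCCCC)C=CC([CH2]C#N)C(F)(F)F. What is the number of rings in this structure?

In SMILES, each pair of matching ring-closure digits denotes one ring-closing bond; the number of such bonds equals the number of independent rings.
Ring-closure bonds here: 0.

0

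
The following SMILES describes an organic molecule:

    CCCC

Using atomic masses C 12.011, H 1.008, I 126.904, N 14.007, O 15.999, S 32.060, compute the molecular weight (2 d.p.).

First, the molecular formula is C4H10 (counting implicit H from valence).
  C: 4 × 12.011 = 48.044
  H: 10 × 1.008 = 10.080
Sum: 4×12.011 + 10×1.008 = 58.124 → 58.12 g/mol.

58.12 g/mol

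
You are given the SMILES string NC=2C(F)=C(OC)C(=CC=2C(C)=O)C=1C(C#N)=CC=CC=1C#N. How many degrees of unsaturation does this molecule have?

Degree of unsaturation = (number of rings) + (number of π bonds).
Ring closures in the SMILES: 2.
π bonds: 7 double bonds (each 1 DoU), 2 triple bonds (each 2 DoU) → 11 DoU from unsaturation.
Total DoU = 2 + 11 = 13.

13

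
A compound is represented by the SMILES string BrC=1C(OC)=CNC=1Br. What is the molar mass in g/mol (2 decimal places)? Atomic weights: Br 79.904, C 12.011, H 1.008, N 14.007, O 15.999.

First, the molecular formula is C5H5Br2NO (counting implicit H from valence).
  Br: 2 × 79.904 = 159.808
  C: 5 × 12.011 = 60.055
  H: 5 × 1.008 = 5.040
  N: 1 × 14.007 = 14.007
  O: 1 × 15.999 = 15.999
Sum: 2×79.904 + 5×12.011 + 5×1.008 + 1×14.007 + 1×15.999 = 254.909 → 254.91 g/mol.

254.91 g/mol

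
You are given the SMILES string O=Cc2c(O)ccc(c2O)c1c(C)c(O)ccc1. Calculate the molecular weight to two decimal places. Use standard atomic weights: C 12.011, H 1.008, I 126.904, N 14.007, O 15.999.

244.25 g/mol

First, the molecular formula is C14H12O4 (counting implicit H from valence).
  C: 14 × 12.011 = 168.154
  H: 12 × 1.008 = 12.096
  O: 4 × 15.999 = 63.996
Sum: 14×12.011 + 12×1.008 + 4×15.999 = 244.246 → 244.25 g/mol.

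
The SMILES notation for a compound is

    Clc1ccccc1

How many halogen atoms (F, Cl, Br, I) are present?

Halogen atoms appear at heavy-atom position 1 (1×Cl).
Halogen count: 1.

1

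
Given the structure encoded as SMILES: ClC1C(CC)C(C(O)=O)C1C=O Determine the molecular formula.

C8H11ClO3

Walk through each heavy atom and fill implicit hydrogens from standard valence (C 4, N 3, O 2, S 2, halogen 1):
  atom 1: Cl (halogen, monovalent) → 0 H
  atom 2: C, bond orders sum to 3 (valence 4) → 1 H
  atom 3: C, bond orders sum to 3 (valence 4) → 1 H
  atom 4: C, bond orders sum to 2 (valence 4) → 2 H
  atom 5: C, bond orders sum to 1 (valence 4) → 3 H
  atom 6: C, bond orders sum to 3 (valence 4) → 1 H
  atom 7: C, bond orders sum to 4 (valence 4) → 0 H
  atom 8: O, bond orders sum to 1 (valence 2) → 1 H
  atom 9: O, bond orders sum to 2 (valence 2) → 0 H
  atom 10: C, bond orders sum to 3 (valence 4) → 1 H
  atom 11: C, bond orders sum to 3 (valence 4) → 1 H
  atom 12: O, bond orders sum to 2 (valence 2) → 0 H
Totals → C:8, H:11, Cl:1, O:3.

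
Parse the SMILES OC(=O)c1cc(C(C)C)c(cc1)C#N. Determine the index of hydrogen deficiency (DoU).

Molecular formula: C11H11NO2.
DoU = (2C + 2 + N − H − X) / 2, where X is the halogen count and O/S are ignored.
    = (2·11 + 2 + 1 − 11 − 0) / 2 = 14 / 2 = 7.

7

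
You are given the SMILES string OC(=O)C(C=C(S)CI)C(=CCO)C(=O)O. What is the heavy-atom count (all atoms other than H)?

Every atom symbol written in the SMILES (organic subset) is one heavy atom; implicit H are not written.
Heavy atoms by element → C:9, I:1, O:5, S:1.
Total: 16.

16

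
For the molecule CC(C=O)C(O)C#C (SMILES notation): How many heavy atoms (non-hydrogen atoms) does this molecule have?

8

Every atom symbol written in the SMILES (organic subset) is one heavy atom; implicit H are not written.
Heavy atoms by element → C:6, O:2.
Total: 8.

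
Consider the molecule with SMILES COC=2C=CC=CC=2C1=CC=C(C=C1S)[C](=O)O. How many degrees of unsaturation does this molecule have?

Degree of unsaturation = (number of rings) + (number of π bonds).
Ring closures in the SMILES: 2.
π bonds: 7 double bonds (each 1 DoU) → 7 DoU from unsaturation.
Total DoU = 2 + 7 = 9.

9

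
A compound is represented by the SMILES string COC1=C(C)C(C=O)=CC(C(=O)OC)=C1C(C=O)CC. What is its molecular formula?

C15H18O5

Walk through each heavy atom and fill implicit hydrogens from standard valence (C 4, N 3, O 2, S 2, halogen 1):
  atom 1: C, bond orders sum to 1 (valence 4) → 3 H
  atom 2: O, bond orders sum to 2 (valence 2) → 0 H
  atom 3: C, bond orders sum to 4 (valence 4) → 0 H
  atom 4: C, bond orders sum to 4 (valence 4) → 0 H
  atom 5: C, bond orders sum to 1 (valence 4) → 3 H
  atom 6: C, bond orders sum to 4 (valence 4) → 0 H
  atom 7: C, bond orders sum to 3 (valence 4) → 1 H
  atom 8: O, bond orders sum to 2 (valence 2) → 0 H
  atom 9: C, bond orders sum to 3 (valence 4) → 1 H
  atom 10: C, bond orders sum to 4 (valence 4) → 0 H
  atom 11: C, bond orders sum to 4 (valence 4) → 0 H
  atom 12: O, bond orders sum to 2 (valence 2) → 0 H
  atom 13: O, bond orders sum to 2 (valence 2) → 0 H
  atom 14: C, bond orders sum to 1 (valence 4) → 3 H
  atom 15: C, bond orders sum to 4 (valence 4) → 0 H
  atom 16: C, bond orders sum to 3 (valence 4) → 1 H
  atom 17: C, bond orders sum to 3 (valence 4) → 1 H
  atom 18: O, bond orders sum to 2 (valence 2) → 0 H
  atom 19: C, bond orders sum to 2 (valence 4) → 2 H
  atom 20: C, bond orders sum to 1 (valence 4) → 3 H
Totals → C:15, H:18, O:5.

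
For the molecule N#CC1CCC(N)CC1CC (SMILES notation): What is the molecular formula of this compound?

C9H16N2

Walk through each heavy atom and fill implicit hydrogens from standard valence (C 4, N 3, O 2, S 2, halogen 1):
  atom 1: N, bond orders sum to 3 (valence 3) → 0 H
  atom 2: C, bond orders sum to 4 (valence 4) → 0 H
  atom 3: C, bond orders sum to 3 (valence 4) → 1 H
  atom 4: C, bond orders sum to 2 (valence 4) → 2 H
  atom 5: C, bond orders sum to 2 (valence 4) → 2 H
  atom 6: C, bond orders sum to 3 (valence 4) → 1 H
  atom 7: N, bond orders sum to 1 (valence 3) → 2 H
  atom 8: C, bond orders sum to 2 (valence 4) → 2 H
  atom 9: C, bond orders sum to 3 (valence 4) → 1 H
  atom 10: C, bond orders sum to 2 (valence 4) → 2 H
  atom 11: C, bond orders sum to 1 (valence 4) → 3 H
Totals → C:9, H:16, N:2.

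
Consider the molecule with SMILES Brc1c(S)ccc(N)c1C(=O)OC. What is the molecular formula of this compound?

C8H8BrNO2S

Walk through each heavy atom and fill implicit hydrogens from standard valence (C 4, N 3, O 2, S 2, halogen 1); for lowercase aromatic atoms, an aromatic c carries 1 H when it has two neighbours and 0 H with three, and aromatic n carries 0 H:
  atom 1: Br (halogen, monovalent) → 0 H
  atom 2: aromatic c, 3 neighbours → 0 H
  atom 3: aromatic c, 3 neighbours → 0 H
  atom 4: S, bond orders sum to 1 (valence 2) → 1 H
  atom 5: aromatic c, 2 neighbours → 1 H
  atom 6: aromatic c, 2 neighbours → 1 H
  atom 7: aromatic c, 3 neighbours → 0 H
  atom 8: N, bond orders sum to 1 (valence 3) → 2 H
  atom 9: aromatic c, 3 neighbours → 0 H
  atom 10: C, bond orders sum to 4 (valence 4) → 0 H
  atom 11: O, bond orders sum to 2 (valence 2) → 0 H
  atom 12: O, bond orders sum to 2 (valence 2) → 0 H
  atom 13: C, bond orders sum to 1 (valence 4) → 3 H
Totals → C:8, H:8, Br:1, N:1, O:2, S:1.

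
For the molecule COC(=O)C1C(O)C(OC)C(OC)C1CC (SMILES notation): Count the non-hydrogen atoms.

Every atom symbol written in the SMILES (organic subset) is one heavy atom; implicit H are not written.
Heavy atoms by element → C:11, O:5.
Total: 16.

16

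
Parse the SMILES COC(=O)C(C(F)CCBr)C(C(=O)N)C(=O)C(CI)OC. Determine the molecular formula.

Walk through each heavy atom and fill implicit hydrogens from standard valence (C 4, N 3, O 2, S 2, halogen 1):
  atom 1: C, bond orders sum to 1 (valence 4) → 3 H
  atom 2: O, bond orders sum to 2 (valence 2) → 0 H
  atom 3: C, bond orders sum to 4 (valence 4) → 0 H
  atom 4: O, bond orders sum to 2 (valence 2) → 0 H
  atom 5: C, bond orders sum to 3 (valence 4) → 1 H
  atom 6: C, bond orders sum to 3 (valence 4) → 1 H
  atom 7: F (halogen, monovalent) → 0 H
  atom 8: C, bond orders sum to 2 (valence 4) → 2 H
  atom 9: C, bond orders sum to 2 (valence 4) → 2 H
  atom 10: Br (halogen, monovalent) → 0 H
  atom 11: C, bond orders sum to 3 (valence 4) → 1 H
  atom 12: C, bond orders sum to 4 (valence 4) → 0 H
  atom 13: O, bond orders sum to 2 (valence 2) → 0 H
  atom 14: N, bond orders sum to 1 (valence 3) → 2 H
  atom 15: C, bond orders sum to 4 (valence 4) → 0 H
  atom 16: O, bond orders sum to 2 (valence 2) → 0 H
  atom 17: C, bond orders sum to 3 (valence 4) → 1 H
  atom 18: C, bond orders sum to 2 (valence 4) → 2 H
  atom 19: I (halogen, monovalent) → 0 H
  atom 20: O, bond orders sum to 2 (valence 2) → 0 H
  atom 21: C, bond orders sum to 1 (valence 4) → 3 H
Totals → C:12, H:18, Br:1, F:1, I:1, N:1, O:5.
In Hill order: C12H18BrFINO5.

C12H18BrFINO5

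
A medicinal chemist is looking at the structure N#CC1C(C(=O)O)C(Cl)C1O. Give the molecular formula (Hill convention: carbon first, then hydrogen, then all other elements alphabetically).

Walk through each heavy atom and fill implicit hydrogens from standard valence (C 4, N 3, O 2, S 2, halogen 1):
  atom 1: N, bond orders sum to 3 (valence 3) → 0 H
  atom 2: C, bond orders sum to 4 (valence 4) → 0 H
  atom 3: C, bond orders sum to 3 (valence 4) → 1 H
  atom 4: C, bond orders sum to 3 (valence 4) → 1 H
  atom 5: C, bond orders sum to 4 (valence 4) → 0 H
  atom 6: O, bond orders sum to 2 (valence 2) → 0 H
  atom 7: O, bond orders sum to 1 (valence 2) → 1 H
  atom 8: C, bond orders sum to 3 (valence 4) → 1 H
  atom 9: Cl (halogen, monovalent) → 0 H
  atom 10: C, bond orders sum to 3 (valence 4) → 1 H
  atom 11: O, bond orders sum to 1 (valence 2) → 1 H
Totals → C:6, H:6, Cl:1, N:1, O:3.

C6H6ClNO3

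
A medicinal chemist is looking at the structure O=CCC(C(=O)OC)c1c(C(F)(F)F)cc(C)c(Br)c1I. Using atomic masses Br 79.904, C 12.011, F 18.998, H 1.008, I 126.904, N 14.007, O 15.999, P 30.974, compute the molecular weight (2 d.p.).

First, the molecular formula is C13H11BrF3IO3 (counting implicit H from valence).
  Br: 1 × 79.904 = 79.904
  C: 13 × 12.011 = 156.143
  F: 3 × 18.998 = 56.994
  H: 11 × 1.008 = 11.088
  I: 1 × 126.904 = 126.904
  O: 3 × 15.999 = 47.997
Sum: 1×79.904 + 13×12.011 + 3×18.998 + 11×1.008 + 1×126.904 + 3×15.999 = 479.030 → 479.03 g/mol.

479.03 g/mol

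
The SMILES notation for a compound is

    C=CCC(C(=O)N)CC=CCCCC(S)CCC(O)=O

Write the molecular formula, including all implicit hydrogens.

C15H25NO3S

Walk through each heavy atom and fill implicit hydrogens from standard valence (C 4, N 3, O 2, S 2, halogen 1):
  atom 1: C, bond orders sum to 2 (valence 4) → 2 H
  atom 2: C, bond orders sum to 3 (valence 4) → 1 H
  atom 3: C, bond orders sum to 2 (valence 4) → 2 H
  atom 4: C, bond orders sum to 3 (valence 4) → 1 H
  atom 5: C, bond orders sum to 4 (valence 4) → 0 H
  atom 6: O, bond orders sum to 2 (valence 2) → 0 H
  atom 7: N, bond orders sum to 1 (valence 3) → 2 H
  atom 8: C, bond orders sum to 2 (valence 4) → 2 H
  atom 9: C, bond orders sum to 3 (valence 4) → 1 H
  atom 10: C, bond orders sum to 3 (valence 4) → 1 H
  atom 11: C, bond orders sum to 2 (valence 4) → 2 H
  atom 12: C, bond orders sum to 2 (valence 4) → 2 H
  atom 13: C, bond orders sum to 2 (valence 4) → 2 H
  atom 14: C, bond orders sum to 3 (valence 4) → 1 H
  atom 15: S, bond orders sum to 1 (valence 2) → 1 H
  atom 16: C, bond orders sum to 2 (valence 4) → 2 H
  atom 17: C, bond orders sum to 2 (valence 4) → 2 H
  atom 18: C, bond orders sum to 4 (valence 4) → 0 H
  atom 19: O, bond orders sum to 1 (valence 2) → 1 H
  atom 20: O, bond orders sum to 2 (valence 2) → 0 H
Totals → C:15, H:25, N:1, O:3, S:1.
In Hill order: C15H25NO3S.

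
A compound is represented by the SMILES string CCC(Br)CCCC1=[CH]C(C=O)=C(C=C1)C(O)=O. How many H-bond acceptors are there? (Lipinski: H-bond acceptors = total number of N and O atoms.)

N atoms: 0; O atoms: 3.
Lipinski HBA = 0 + 3 = 3.

3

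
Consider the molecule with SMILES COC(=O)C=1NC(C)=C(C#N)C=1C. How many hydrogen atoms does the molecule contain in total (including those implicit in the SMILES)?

10

Walk through each heavy atom and fill implicit hydrogens from standard valence (C 4, N 3, O 2, S 2, halogen 1):
  atom 1: C, bond orders sum to 1 (valence 4) → 3 H
  atom 2: O, bond orders sum to 2 (valence 2) → 0 H
  atom 3: C, bond orders sum to 4 (valence 4) → 0 H
  atom 4: O, bond orders sum to 2 (valence 2) → 0 H
  atom 5: C, bond orders sum to 4 (valence 4) → 0 H
  atom 6: N, bond orders sum to 2 (valence 3) → 1 H
  atom 7: C, bond orders sum to 4 (valence 4) → 0 H
  atom 8: C, bond orders sum to 1 (valence 4) → 3 H
  atom 9: C, bond orders sum to 4 (valence 4) → 0 H
  atom 10: C, bond orders sum to 4 (valence 4) → 0 H
  atom 11: N, bond orders sum to 3 (valence 3) → 0 H
  atom 12: C, bond orders sum to 4 (valence 4) → 0 H
  atom 13: C, bond orders sum to 1 (valence 4) → 3 H
Total hydrogens: 10.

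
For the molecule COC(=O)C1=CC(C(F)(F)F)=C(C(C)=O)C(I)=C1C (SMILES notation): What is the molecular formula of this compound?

Walk through each heavy atom and fill implicit hydrogens from standard valence (C 4, N 3, O 2, S 2, halogen 1):
  atom 1: C, bond orders sum to 1 (valence 4) → 3 H
  atom 2: O, bond orders sum to 2 (valence 2) → 0 H
  atom 3: C, bond orders sum to 4 (valence 4) → 0 H
  atom 4: O, bond orders sum to 2 (valence 2) → 0 H
  atom 5: C, bond orders sum to 4 (valence 4) → 0 H
  atom 6: C, bond orders sum to 3 (valence 4) → 1 H
  atom 7: C, bond orders sum to 4 (valence 4) → 0 H
  atom 8: C, bond orders sum to 4 (valence 4) → 0 H
  atom 9: F (halogen, monovalent) → 0 H
  atom 10: F (halogen, monovalent) → 0 H
  atom 11: F (halogen, monovalent) → 0 H
  atom 12: C, bond orders sum to 4 (valence 4) → 0 H
  atom 13: C, bond orders sum to 4 (valence 4) → 0 H
  atom 14: C, bond orders sum to 1 (valence 4) → 3 H
  atom 15: O, bond orders sum to 2 (valence 2) → 0 H
  atom 16: C, bond orders sum to 4 (valence 4) → 0 H
  atom 17: I (halogen, monovalent) → 0 H
  atom 18: C, bond orders sum to 4 (valence 4) → 0 H
  atom 19: C, bond orders sum to 1 (valence 4) → 3 H
Totals → C:12, H:10, F:3, I:1, O:3.
In Hill order: C12H10F3IO3.

C12H10F3IO3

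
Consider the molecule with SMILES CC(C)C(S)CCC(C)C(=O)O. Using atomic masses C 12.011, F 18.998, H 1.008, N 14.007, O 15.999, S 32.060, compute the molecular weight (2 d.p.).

First, the molecular formula is C9H18O2S (counting implicit H from valence).
  C: 9 × 12.011 = 108.099
  H: 18 × 1.008 = 18.144
  O: 2 × 15.999 = 31.998
  S: 1 × 32.060 = 32.060
Sum: 9×12.011 + 18×1.008 + 2×15.999 + 1×32.060 = 190.301 → 190.30 g/mol.

190.30 g/mol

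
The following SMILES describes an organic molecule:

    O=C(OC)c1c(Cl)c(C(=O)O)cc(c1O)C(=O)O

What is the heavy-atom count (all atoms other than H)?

Every atom symbol written in the SMILES (organic subset) is one heavy atom; implicit H are not written.
Heavy atoms by element → C:10, Cl:1, O:7.
Total: 18.

18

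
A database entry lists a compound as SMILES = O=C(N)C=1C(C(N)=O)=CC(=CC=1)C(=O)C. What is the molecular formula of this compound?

Walk through each heavy atom and fill implicit hydrogens from standard valence (C 4, N 3, O 2, S 2, halogen 1):
  atom 1: O, bond orders sum to 2 (valence 2) → 0 H
  atom 2: C, bond orders sum to 4 (valence 4) → 0 H
  atom 3: N, bond orders sum to 1 (valence 3) → 2 H
  atom 4: C, bond orders sum to 4 (valence 4) → 0 H
  atom 5: C, bond orders sum to 4 (valence 4) → 0 H
  atom 6: C, bond orders sum to 4 (valence 4) → 0 H
  atom 7: N, bond orders sum to 1 (valence 3) → 2 H
  atom 8: O, bond orders sum to 2 (valence 2) → 0 H
  atom 9: C, bond orders sum to 3 (valence 4) → 1 H
  atom 10: C, bond orders sum to 4 (valence 4) → 0 H
  atom 11: C, bond orders sum to 3 (valence 4) → 1 H
  atom 12: C, bond orders sum to 3 (valence 4) → 1 H
  atom 13: C, bond orders sum to 4 (valence 4) → 0 H
  atom 14: O, bond orders sum to 2 (valence 2) → 0 H
  atom 15: C, bond orders sum to 1 (valence 4) → 3 H
Totals → C:10, H:10, N:2, O:3.

C10H10N2O3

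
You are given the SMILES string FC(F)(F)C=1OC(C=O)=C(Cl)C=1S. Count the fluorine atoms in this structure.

3

Scan the SMILES for F atoms (remember two-letter symbols like Cl and Br are single atoms).
Fluorine count: 3.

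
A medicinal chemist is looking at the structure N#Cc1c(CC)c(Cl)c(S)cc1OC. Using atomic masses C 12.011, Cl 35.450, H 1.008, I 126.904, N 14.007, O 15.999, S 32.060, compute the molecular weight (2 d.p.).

First, the molecular formula is C10H10ClNOS (counting implicit H from valence).
  C: 10 × 12.011 = 120.110
  Cl: 1 × 35.450 = 35.450
  H: 10 × 1.008 = 10.080
  N: 1 × 14.007 = 14.007
  O: 1 × 15.999 = 15.999
  S: 1 × 32.060 = 32.060
Sum: 10×12.011 + 1×35.450 + 10×1.008 + 1×14.007 + 1×15.999 + 1×32.060 = 227.706 → 227.71 g/mol.

227.71 g/mol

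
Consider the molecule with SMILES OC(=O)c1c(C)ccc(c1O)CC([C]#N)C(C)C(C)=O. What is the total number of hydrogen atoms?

Walk through each heavy atom and fill implicit hydrogens from standard valence (C 4, N 3, O 2, S 2, halogen 1); for lowercase aromatic atoms, an aromatic c carries 1 H when it has two neighbours and 0 H with three, and aromatic n carries 0 H:
  atom 1: O, bond orders sum to 1 (valence 2) → 1 H
  atom 2: C, bond orders sum to 4 (valence 4) → 0 H
  atom 3: O, bond orders sum to 2 (valence 2) → 0 H
  atom 4: aromatic c, 3 neighbours → 0 H
  atom 5: aromatic c, 3 neighbours → 0 H
  atom 6: C, bond orders sum to 1 (valence 4) → 3 H
  atom 7: aromatic c, 2 neighbours → 1 H
  atom 8: aromatic c, 2 neighbours → 1 H
  atom 9: aromatic c, 3 neighbours → 0 H
  atom 10: aromatic c, 3 neighbours → 0 H
  atom 11: O, bond orders sum to 1 (valence 2) → 1 H
  atom 12: C, bond orders sum to 2 (valence 4) → 2 H
  atom 13: C, bond orders sum to 3 (valence 4) → 1 H
  atom 14: C with explicit H count 0
  atom 15: N, bond orders sum to 3 (valence 3) → 0 H
  atom 16: C, bond orders sum to 3 (valence 4) → 1 H
  atom 17: C, bond orders sum to 1 (valence 4) → 3 H
  atom 18: C, bond orders sum to 4 (valence 4) → 0 H
  atom 19: C, bond orders sum to 1 (valence 4) → 3 H
  atom 20: O, bond orders sum to 2 (valence 2) → 0 H
Total hydrogens: 17.

17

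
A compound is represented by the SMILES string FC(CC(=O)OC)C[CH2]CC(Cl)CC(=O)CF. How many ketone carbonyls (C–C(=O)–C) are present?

The ketone motif appears at heavy-atom position 14 in the SMILES.
Other groups present: 1 ester.
Ketone count: 1.

1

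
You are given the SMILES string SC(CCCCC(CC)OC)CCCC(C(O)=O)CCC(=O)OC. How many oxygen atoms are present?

5

Scan the SMILES for O atoms (remember two-letter symbols like Cl and Br are single atoms).
Oxygen count: 5.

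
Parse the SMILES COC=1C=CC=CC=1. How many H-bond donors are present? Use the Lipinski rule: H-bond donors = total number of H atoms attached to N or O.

0

Donors: find every N or O and count the H atoms it carries.
  atom 2 (O): bond orders sum to 2 → 0 H
Lipinski HBD = 0.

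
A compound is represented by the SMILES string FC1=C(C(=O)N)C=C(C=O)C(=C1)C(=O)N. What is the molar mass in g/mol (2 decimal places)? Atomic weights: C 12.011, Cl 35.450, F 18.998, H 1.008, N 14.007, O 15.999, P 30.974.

210.16 g/mol

First, the molecular formula is C9H7FN2O3 (counting implicit H from valence).
  C: 9 × 12.011 = 108.099
  F: 1 × 18.998 = 18.998
  H: 7 × 1.008 = 7.056
  N: 2 × 14.007 = 28.014
  O: 3 × 15.999 = 47.997
Sum: 9×12.011 + 1×18.998 + 7×1.008 + 2×14.007 + 3×15.999 = 210.164 → 210.16 g/mol.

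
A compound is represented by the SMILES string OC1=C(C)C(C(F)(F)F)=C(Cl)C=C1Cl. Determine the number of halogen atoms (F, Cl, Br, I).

5

Halogen atoms appear at heavy-atom positions 7, 8, 9, 11, 14 (2×Cl, 3×F).
Other groups present: 1 hydroxyl.
Halogen count: 5.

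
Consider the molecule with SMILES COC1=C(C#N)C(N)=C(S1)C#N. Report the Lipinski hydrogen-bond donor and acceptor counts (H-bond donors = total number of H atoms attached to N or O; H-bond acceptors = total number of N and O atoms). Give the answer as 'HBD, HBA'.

Donors: find every N or O and count the H atoms it carries.
  atom 2 (O): bond orders sum to 2 → 0 H
  atom 6 (N): bond orders sum to 3 → 0 H
  atom 8 (N): bond orders sum to 1 → 2 H
  atom 12 (N): bond orders sum to 3 → 0 H
Lipinski HBD = 2.
Acceptors: N atoms = 3, O atoms = 1 → HBA = 4.

2, 4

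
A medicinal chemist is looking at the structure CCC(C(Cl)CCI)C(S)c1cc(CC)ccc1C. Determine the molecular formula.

C16H24ClIS

Walk through each heavy atom and fill implicit hydrogens from standard valence (C 4, N 3, O 2, S 2, halogen 1); for lowercase aromatic atoms, an aromatic c carries 1 H when it has two neighbours and 0 H with three, and aromatic n carries 0 H:
  atom 1: C, bond orders sum to 1 (valence 4) → 3 H
  atom 2: C, bond orders sum to 2 (valence 4) → 2 H
  atom 3: C, bond orders sum to 3 (valence 4) → 1 H
  atom 4: C, bond orders sum to 3 (valence 4) → 1 H
  atom 5: Cl (halogen, monovalent) → 0 H
  atom 6: C, bond orders sum to 2 (valence 4) → 2 H
  atom 7: C, bond orders sum to 2 (valence 4) → 2 H
  atom 8: I (halogen, monovalent) → 0 H
  atom 9: C, bond orders sum to 3 (valence 4) → 1 H
  atom 10: S, bond orders sum to 1 (valence 2) → 1 H
  atom 11: aromatic c, 3 neighbours → 0 H
  atom 12: aromatic c, 2 neighbours → 1 H
  atom 13: aromatic c, 3 neighbours → 0 H
  atom 14: C, bond orders sum to 2 (valence 4) → 2 H
  atom 15: C, bond orders sum to 1 (valence 4) → 3 H
  atom 16: aromatic c, 2 neighbours → 1 H
  atom 17: aromatic c, 2 neighbours → 1 H
  atom 18: aromatic c, 3 neighbours → 0 H
  atom 19: C, bond orders sum to 1 (valence 4) → 3 H
Totals → C:16, H:24, Cl:1, I:1, S:1.
In Hill order: C16H24ClIS.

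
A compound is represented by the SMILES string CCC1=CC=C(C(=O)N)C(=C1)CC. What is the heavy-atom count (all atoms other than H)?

Every atom symbol written in the SMILES (organic subset) is one heavy atom; implicit H are not written.
Heavy atoms by element → C:11, N:1, O:1.
Total: 13.

13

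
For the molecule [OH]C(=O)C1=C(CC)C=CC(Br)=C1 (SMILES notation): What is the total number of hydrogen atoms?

Walk through each heavy atom and fill implicit hydrogens from standard valence (C 4, N 3, O 2, S 2, halogen 1):
  atom 1: O with explicit H count 1
  atom 2: C, bond orders sum to 4 (valence 4) → 0 H
  atom 3: O, bond orders sum to 2 (valence 2) → 0 H
  atom 4: C, bond orders sum to 4 (valence 4) → 0 H
  atom 5: C, bond orders sum to 4 (valence 4) → 0 H
  atom 6: C, bond orders sum to 2 (valence 4) → 2 H
  atom 7: C, bond orders sum to 1 (valence 4) → 3 H
  atom 8: C, bond orders sum to 3 (valence 4) → 1 H
  atom 9: C, bond orders sum to 3 (valence 4) → 1 H
  atom 10: C, bond orders sum to 4 (valence 4) → 0 H
  atom 11: Br (halogen, monovalent) → 0 H
  atom 12: C, bond orders sum to 3 (valence 4) → 1 H
Total hydrogens: 9.

9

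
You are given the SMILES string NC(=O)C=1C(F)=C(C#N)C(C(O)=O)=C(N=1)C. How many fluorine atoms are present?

Scan the SMILES for F atoms (remember two-letter symbols like Cl and Br are single atoms).
Fluorine count: 1.

1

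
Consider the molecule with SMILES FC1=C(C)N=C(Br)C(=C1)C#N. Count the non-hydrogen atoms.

Every atom symbol written in the SMILES (organic subset) is one heavy atom; implicit H are not written.
Heavy atoms by element → Br:1, C:7, F:1, N:2.
Total: 11.

11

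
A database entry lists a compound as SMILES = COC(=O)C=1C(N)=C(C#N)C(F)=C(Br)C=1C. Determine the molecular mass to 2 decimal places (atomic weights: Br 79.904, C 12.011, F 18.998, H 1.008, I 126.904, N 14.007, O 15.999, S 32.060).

287.09 g/mol

First, the molecular formula is C10H8BrFN2O2 (counting implicit H from valence).
  Br: 1 × 79.904 = 79.904
  C: 10 × 12.011 = 120.110
  F: 1 × 18.998 = 18.998
  H: 8 × 1.008 = 8.064
  N: 2 × 14.007 = 28.014
  O: 2 × 15.999 = 31.998
Sum: 1×79.904 + 10×12.011 + 1×18.998 + 8×1.008 + 2×14.007 + 2×15.999 = 287.088 → 287.09 g/mol.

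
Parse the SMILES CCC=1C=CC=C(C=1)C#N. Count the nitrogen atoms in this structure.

Scan the SMILES for N atoms (remember two-letter symbols like Cl and Br are single atoms).
Nitrogen count: 1.

1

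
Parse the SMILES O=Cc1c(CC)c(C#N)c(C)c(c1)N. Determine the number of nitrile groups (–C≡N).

1

The nitrile motif appears at heavy-atom position 8 in the SMILES.
Other groups present: 1 aldehyde, 1 primary amine.
Nitrile count: 1.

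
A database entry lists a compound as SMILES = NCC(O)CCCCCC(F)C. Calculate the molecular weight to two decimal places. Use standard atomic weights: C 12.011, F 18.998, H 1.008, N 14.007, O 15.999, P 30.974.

First, the molecular formula is C9H20FNO (counting implicit H from valence).
  C: 9 × 12.011 = 108.099
  F: 1 × 18.998 = 18.998
  H: 20 × 1.008 = 20.160
  N: 1 × 14.007 = 14.007
  O: 1 × 15.999 = 15.999
Sum: 9×12.011 + 1×18.998 + 20×1.008 + 1×14.007 + 1×15.999 = 177.263 → 177.26 g/mol.

177.26 g/mol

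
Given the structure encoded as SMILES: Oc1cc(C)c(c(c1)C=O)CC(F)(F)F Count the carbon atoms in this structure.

Count every carbon token in the SMILES (each C, including those in ring-closure positions and inside branches).
Carbon count: 10.

10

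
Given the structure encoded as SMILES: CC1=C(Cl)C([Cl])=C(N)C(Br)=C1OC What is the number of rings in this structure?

In SMILES, each pair of matching ring-closure digits denotes one ring-closing bond; the number of such bonds equals the number of independent rings.
Ring-closure bonds here: 1.

1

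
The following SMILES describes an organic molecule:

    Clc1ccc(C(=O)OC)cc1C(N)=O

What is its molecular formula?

Walk through each heavy atom and fill implicit hydrogens from standard valence (C 4, N 3, O 2, S 2, halogen 1); for lowercase aromatic atoms, an aromatic c carries 1 H when it has two neighbours and 0 H with three, and aromatic n carries 0 H:
  atom 1: Cl (halogen, monovalent) → 0 H
  atom 2: aromatic c, 3 neighbours → 0 H
  atom 3: aromatic c, 2 neighbours → 1 H
  atom 4: aromatic c, 2 neighbours → 1 H
  atom 5: aromatic c, 3 neighbours → 0 H
  atom 6: C, bond orders sum to 4 (valence 4) → 0 H
  atom 7: O, bond orders sum to 2 (valence 2) → 0 H
  atom 8: O, bond orders sum to 2 (valence 2) → 0 H
  atom 9: C, bond orders sum to 1 (valence 4) → 3 H
  atom 10: aromatic c, 2 neighbours → 1 H
  atom 11: aromatic c, 3 neighbours → 0 H
  atom 12: C, bond orders sum to 4 (valence 4) → 0 H
  atom 13: N, bond orders sum to 1 (valence 3) → 2 H
  atom 14: O, bond orders sum to 2 (valence 2) → 0 H
Totals → C:9, H:8, Cl:1, N:1, O:3.
In Hill order: C9H8ClNO3.

C9H8ClNO3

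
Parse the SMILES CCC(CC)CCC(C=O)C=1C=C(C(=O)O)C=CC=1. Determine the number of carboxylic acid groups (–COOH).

1

The carboxylic acid motif appears at heavy-atom position 14 in the SMILES.
Other groups present: 1 aldehyde.
Carboxylic acid count: 1.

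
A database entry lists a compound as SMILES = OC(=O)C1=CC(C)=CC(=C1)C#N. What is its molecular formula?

Walk through each heavy atom and fill implicit hydrogens from standard valence (C 4, N 3, O 2, S 2, halogen 1):
  atom 1: O, bond orders sum to 1 (valence 2) → 1 H
  atom 2: C, bond orders sum to 4 (valence 4) → 0 H
  atom 3: O, bond orders sum to 2 (valence 2) → 0 H
  atom 4: C, bond orders sum to 4 (valence 4) → 0 H
  atom 5: C, bond orders sum to 3 (valence 4) → 1 H
  atom 6: C, bond orders sum to 4 (valence 4) → 0 H
  atom 7: C, bond orders sum to 1 (valence 4) → 3 H
  atom 8: C, bond orders sum to 3 (valence 4) → 1 H
  atom 9: C, bond orders sum to 4 (valence 4) → 0 H
  atom 10: C, bond orders sum to 3 (valence 4) → 1 H
  atom 11: C, bond orders sum to 4 (valence 4) → 0 H
  atom 12: N, bond orders sum to 3 (valence 3) → 0 H
Totals → C:9, H:7, N:1, O:2.
In Hill order: C9H7NO2.

C9H7NO2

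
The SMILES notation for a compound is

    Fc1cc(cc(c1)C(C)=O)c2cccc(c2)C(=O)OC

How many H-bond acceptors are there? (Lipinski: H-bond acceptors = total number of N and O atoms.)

3

N atoms: 0; O atoms: 3.
Lipinski HBA = 0 + 3 = 3.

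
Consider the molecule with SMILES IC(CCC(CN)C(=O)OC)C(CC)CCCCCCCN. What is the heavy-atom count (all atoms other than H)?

Every atom symbol written in the SMILES (organic subset) is one heavy atom; implicit H are not written.
Heavy atoms by element → C:17, I:1, N:2, O:2.
Total: 22.

22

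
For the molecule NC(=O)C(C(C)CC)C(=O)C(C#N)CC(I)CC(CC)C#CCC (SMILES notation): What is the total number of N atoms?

Scan the SMILES for N atoms (remember two-letter symbols like Cl and Br are single atoms).
Nitrogen count: 2.

2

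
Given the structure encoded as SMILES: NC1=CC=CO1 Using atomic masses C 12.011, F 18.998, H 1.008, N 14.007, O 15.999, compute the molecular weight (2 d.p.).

83.09 g/mol

First, the molecular formula is C4H5NO (counting implicit H from valence).
  C: 4 × 12.011 = 48.044
  H: 5 × 1.008 = 5.040
  N: 1 × 14.007 = 14.007
  O: 1 × 15.999 = 15.999
Sum: 4×12.011 + 5×1.008 + 1×14.007 + 1×15.999 = 83.090 → 83.09 g/mol.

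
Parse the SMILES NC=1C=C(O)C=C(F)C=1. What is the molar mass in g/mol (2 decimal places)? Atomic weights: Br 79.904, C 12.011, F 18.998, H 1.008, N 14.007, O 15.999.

First, the molecular formula is C6H6FNO (counting implicit H from valence).
  C: 6 × 12.011 = 72.066
  F: 1 × 18.998 = 18.998
  H: 6 × 1.008 = 6.048
  N: 1 × 14.007 = 14.007
  O: 1 × 15.999 = 15.999
Sum: 6×12.011 + 1×18.998 + 6×1.008 + 1×14.007 + 1×15.999 = 127.118 → 127.12 g/mol.

127.12 g/mol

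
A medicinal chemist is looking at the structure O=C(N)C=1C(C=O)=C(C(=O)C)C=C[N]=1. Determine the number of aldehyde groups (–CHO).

1

The aldehyde motif appears at heavy-atom position 6 in the SMILES.
Other groups present: 1 amide, 1 ketone.
Aldehyde count: 1.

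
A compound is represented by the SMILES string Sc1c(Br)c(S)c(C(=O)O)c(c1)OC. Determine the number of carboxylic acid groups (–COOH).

The carboxylic acid motif appears at heavy-atom position 8 in the SMILES.
Other groups present: 1 ether, 2 thiol.
Carboxylic acid count: 1.

1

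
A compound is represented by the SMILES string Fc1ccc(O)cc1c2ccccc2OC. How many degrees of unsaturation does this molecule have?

Molecular formula: C13H11FO2.
DoU = (2C + 2 + N − H − X) / 2, where X is the halogen count and O/S are ignored.
    = (2·13 + 2 + 0 − 11 − 1) / 2 = 16 / 2 = 8.

8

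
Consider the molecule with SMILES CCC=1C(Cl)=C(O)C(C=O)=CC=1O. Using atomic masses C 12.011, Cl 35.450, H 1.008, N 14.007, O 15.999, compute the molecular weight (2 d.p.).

200.62 g/mol

First, the molecular formula is C9H9ClO3 (counting implicit H from valence).
  C: 9 × 12.011 = 108.099
  Cl: 1 × 35.450 = 35.450
  H: 9 × 1.008 = 9.072
  O: 3 × 15.999 = 47.997
Sum: 9×12.011 + 1×35.450 + 9×1.008 + 3×15.999 = 200.618 → 200.62 g/mol.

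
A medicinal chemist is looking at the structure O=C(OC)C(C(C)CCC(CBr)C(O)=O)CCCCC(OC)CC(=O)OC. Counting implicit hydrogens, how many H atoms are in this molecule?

33

Walk through each heavy atom and fill implicit hydrogens from standard valence (C 4, N 3, O 2, S 2, halogen 1):
  atom 1: O, bond orders sum to 2 (valence 2) → 0 H
  atom 2: C, bond orders sum to 4 (valence 4) → 0 H
  atom 3: O, bond orders sum to 2 (valence 2) → 0 H
  atom 4: C, bond orders sum to 1 (valence 4) → 3 H
  atom 5: C, bond orders sum to 3 (valence 4) → 1 H
  atom 6: C, bond orders sum to 3 (valence 4) → 1 H
  atom 7: C, bond orders sum to 1 (valence 4) → 3 H
  atom 8: C, bond orders sum to 2 (valence 4) → 2 H
  atom 9: C, bond orders sum to 2 (valence 4) → 2 H
  atom 10: C, bond orders sum to 3 (valence 4) → 1 H
  atom 11: C, bond orders sum to 2 (valence 4) → 2 H
  atom 12: Br (halogen, monovalent) → 0 H
  atom 13: C, bond orders sum to 4 (valence 4) → 0 H
  atom 14: O, bond orders sum to 1 (valence 2) → 1 H
  atom 15: O, bond orders sum to 2 (valence 2) → 0 H
  atom 16: C, bond orders sum to 2 (valence 4) → 2 H
  atom 17: C, bond orders sum to 2 (valence 4) → 2 H
  atom 18: C, bond orders sum to 2 (valence 4) → 2 H
  atom 19: C, bond orders sum to 2 (valence 4) → 2 H
  atom 20: C, bond orders sum to 3 (valence 4) → 1 H
  atom 21: O, bond orders sum to 2 (valence 2) → 0 H
  atom 22: C, bond orders sum to 1 (valence 4) → 3 H
  atom 23: C, bond orders sum to 2 (valence 4) → 2 H
  atom 24: C, bond orders sum to 4 (valence 4) → 0 H
  atom 25: O, bond orders sum to 2 (valence 2) → 0 H
  atom 26: O, bond orders sum to 2 (valence 2) → 0 H
  atom 27: C, bond orders sum to 1 (valence 4) → 3 H
Total hydrogens: 33.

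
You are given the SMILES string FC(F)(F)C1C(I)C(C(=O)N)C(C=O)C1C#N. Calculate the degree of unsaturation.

Molecular formula: C9H8F3IN2O2.
DoU = (2C + 2 + N − H − X) / 2, where X is the halogen count and O/S are ignored.
    = (2·9 + 2 + 2 − 8 − 4) / 2 = 10 / 2 = 5.

5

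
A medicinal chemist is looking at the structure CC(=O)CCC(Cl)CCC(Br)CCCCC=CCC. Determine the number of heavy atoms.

19

Every atom symbol written in the SMILES (organic subset) is one heavy atom; implicit H are not written.
Heavy atoms by element → Br:1, C:16, Cl:1, O:1.
Total: 19.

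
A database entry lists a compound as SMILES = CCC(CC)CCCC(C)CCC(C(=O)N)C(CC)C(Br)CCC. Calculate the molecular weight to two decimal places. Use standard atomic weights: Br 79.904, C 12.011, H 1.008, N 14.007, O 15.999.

404.48 g/mol

First, the molecular formula is C21H42BrNO (counting implicit H from valence).
  Br: 1 × 79.904 = 79.904
  C: 21 × 12.011 = 252.231
  H: 42 × 1.008 = 42.336
  N: 1 × 14.007 = 14.007
  O: 1 × 15.999 = 15.999
Sum: 1×79.904 + 21×12.011 + 42×1.008 + 1×14.007 + 1×15.999 = 404.477 → 404.48 g/mol.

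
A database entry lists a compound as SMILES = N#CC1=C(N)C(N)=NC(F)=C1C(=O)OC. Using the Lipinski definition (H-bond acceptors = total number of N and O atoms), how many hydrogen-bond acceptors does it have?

N atoms: 4; O atoms: 2.
Lipinski HBA = 4 + 2 = 6.

6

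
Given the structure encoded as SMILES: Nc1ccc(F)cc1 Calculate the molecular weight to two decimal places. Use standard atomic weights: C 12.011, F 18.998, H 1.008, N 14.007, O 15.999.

First, the molecular formula is C6H6FN (counting implicit H from valence).
  C: 6 × 12.011 = 72.066
  F: 1 × 18.998 = 18.998
  H: 6 × 1.008 = 6.048
  N: 1 × 14.007 = 14.007
Sum: 6×12.011 + 1×18.998 + 6×1.008 + 1×14.007 = 111.119 → 111.12 g/mol.

111.12 g/mol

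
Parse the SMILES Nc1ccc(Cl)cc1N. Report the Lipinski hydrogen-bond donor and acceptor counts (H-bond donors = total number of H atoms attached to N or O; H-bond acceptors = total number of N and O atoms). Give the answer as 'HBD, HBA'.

Donors: find every N or O and count the H atoms it carries.
  atom 1 (N): bond orders sum to 1 → 2 H
  atom 9 (N): bond orders sum to 1 → 2 H
Lipinski HBD = 4.
Acceptors: N atoms = 2, O atoms = 0 → HBA = 2.

4, 2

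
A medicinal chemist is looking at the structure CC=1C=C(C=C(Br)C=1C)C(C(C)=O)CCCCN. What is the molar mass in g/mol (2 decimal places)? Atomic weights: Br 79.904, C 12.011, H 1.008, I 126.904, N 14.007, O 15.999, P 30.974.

First, the molecular formula is C15H22BrNO (counting implicit H from valence).
  Br: 1 × 79.904 = 79.904
  C: 15 × 12.011 = 180.165
  H: 22 × 1.008 = 22.176
  N: 1 × 14.007 = 14.007
  O: 1 × 15.999 = 15.999
Sum: 1×79.904 + 15×12.011 + 22×1.008 + 1×14.007 + 1×15.999 = 312.251 → 312.25 g/mol.

312.25 g/mol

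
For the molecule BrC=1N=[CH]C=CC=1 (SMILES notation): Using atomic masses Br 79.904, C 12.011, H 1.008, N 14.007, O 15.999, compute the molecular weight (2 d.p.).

First, the molecular formula is C5H4BrN (counting implicit H from valence).
  Br: 1 × 79.904 = 79.904
  C: 5 × 12.011 = 60.055
  H: 4 × 1.008 = 4.032
  N: 1 × 14.007 = 14.007
Sum: 1×79.904 + 5×12.011 + 4×1.008 + 1×14.007 = 157.998 → 158.00 g/mol.

158.00 g/mol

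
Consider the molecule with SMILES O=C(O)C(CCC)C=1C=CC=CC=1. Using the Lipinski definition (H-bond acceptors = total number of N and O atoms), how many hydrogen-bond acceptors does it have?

N atoms: 0; O atoms: 2.
Lipinski HBA = 0 + 2 = 2.

2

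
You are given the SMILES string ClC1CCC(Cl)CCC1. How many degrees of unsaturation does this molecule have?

Degree of unsaturation = (number of rings) + (number of π bonds).
Ring closures in the SMILES: 1.
π bonds: none → 0 DoU from unsaturation.
Total DoU = 1 + 0 = 1.

1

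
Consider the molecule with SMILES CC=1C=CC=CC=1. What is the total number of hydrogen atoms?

Walk through each heavy atom and fill implicit hydrogens from standard valence (C 4, N 3, O 2, S 2, halogen 1):
  atom 1: C, bond orders sum to 1 (valence 4) → 3 H
  atom 2: C, bond orders sum to 4 (valence 4) → 0 H
  atom 3: C, bond orders sum to 3 (valence 4) → 1 H
  atom 4: C, bond orders sum to 3 (valence 4) → 1 H
  atom 5: C, bond orders sum to 3 (valence 4) → 1 H
  atom 6: C, bond orders sum to 3 (valence 4) → 1 H
  atom 7: C, bond orders sum to 3 (valence 4) → 1 H
Total hydrogens: 8.

8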